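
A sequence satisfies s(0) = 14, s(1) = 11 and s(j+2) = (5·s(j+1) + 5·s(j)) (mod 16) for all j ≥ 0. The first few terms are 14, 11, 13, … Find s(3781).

Computing terms: s(0) = 14,  s(1) = 11,  s(2) = 13,  s(3) = 8,  s(4) = 9,  s(5) = 5,  s(6) = 6,  s(7) = 7,  s(8) = 1,  s(9) = 8,  s(10) = 13,  s(11) = 9,  s(12) = 14,  s(13) = 3,  s(14) = 5,  s(15) = 8,  s(16) = 1,  s(17) = 13,  s(18) = 6,  s(19) = 15,  s(20) = 9,  s(21) = 8,  s(22) = 5,  s(23) = 1,  s(24) = 14,  s(25) = 11.
The sequence repeats with period 24.
(3781 - 0) mod 24 = 13, so s(3781) = s(13) = 3.

3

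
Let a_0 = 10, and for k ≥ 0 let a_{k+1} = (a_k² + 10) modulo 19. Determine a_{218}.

15

Listing terms: a_0 = 10,  a_1 = 15,  a_2 = 7,  a_3 = 2,  a_4 = 14,  a_5 = 16,  a_6 = 0,  a_7 = 10.
The sequence repeats with period 7.
So a_{218} = a_{0 + ((218-0) mod 7)} = a_1 = 15.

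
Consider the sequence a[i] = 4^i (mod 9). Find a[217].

Computing terms: a[0] = 1,  a[1] = 4,  a[2] = 7,  a[3] = 1.
The sequence repeats with period 3.
(217 - 0) mod 3 = 1, so a[217] = a[1] = 4.

4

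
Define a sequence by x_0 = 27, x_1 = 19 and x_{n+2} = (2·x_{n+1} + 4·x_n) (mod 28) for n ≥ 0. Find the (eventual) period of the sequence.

We have x_0 = 27; x_1 = 19; x_2 = 6; x_3 = 4; x_4 = 4; x_5 = 24; x_6 = 8; x_7 = 0; x_8 = 4; x_9 = 8; x_{10} = 4; x_{11} = 12; x_{12} = 12; x_{13} = 16; x_{14} = 24; x_{15} = 0; x_{16} = 12; x_{17} = 24; x_{18} = 12; x_{19} = 8; x_{20} = 8; x_{21} = 20; x_{22} = 16; x_{23} = 0; x_{24} = 8; x_{25} = 16; x_{26} = 8; x_{27} = 24; x_{28} = 24; x_{29} = 4; x_{30} = 20; x_{31} = 0; x_{32} = 24; x_{33} = 20; x_{34} = 24; x_{35} = 16; x_{36} = 16; x_{37} = 12; x_{38} = 4; x_{39} = 0; x_{40} = 16; x_{41} = 4; x_{42} = 16; x_{43} = 20; x_{44} = 20; x_{45} = 8; x_{46} = 12; x_{47} = 0; x_{48} = 20; x_{49} = 12; x_{50} = 20; x_{51} = 4; x_{52} = 4.
Since (x_{51}, x_{52}) = (x_3, x_4) = (4, 4) (two consecutive terms determine the rest), the sequence is eventually periodic: after a pre-period of length 3 it cycles with period 48.

48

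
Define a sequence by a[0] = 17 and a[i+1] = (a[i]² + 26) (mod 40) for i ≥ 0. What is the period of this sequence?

3

We have a[0] = 17; a[1] = 35; a[2] = 11; a[3] = 27; a[4] = 35.
Since a[4] = a[1] = 35, the sequence is eventually periodic: after a pre-period of length 1 it cycles with period 3.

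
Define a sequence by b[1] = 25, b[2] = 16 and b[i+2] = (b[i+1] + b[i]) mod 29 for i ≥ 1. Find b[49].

21

b[1] = 25, b[2] = 16, b[3] = 12, b[4] = 28, b[5] = 11, b[6] = 10, b[7] = 21, b[8] = 2, b[9] = 23, b[10] = 25, b[11] = 19, b[12] = 15, b[13] = 5, b[14] = 20, b[15] = 25, b[16] = 16.
Since (b[15], b[16]) = (b[1], b[2]) = (25, 16) (two consecutive terms determine the rest), the sequence is periodic with period 14.
So b[49] = b[1 + ((49-1) mod 14)] = b[7] = 21.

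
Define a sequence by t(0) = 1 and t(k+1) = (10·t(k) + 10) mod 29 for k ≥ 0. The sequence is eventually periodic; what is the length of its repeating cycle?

28

Computing terms: t(0) = 1; t(1) = 20; t(2) = 7; t(3) = 22; t(4) = 27; t(5) = 19; t(6) = 26; t(7) = 9; t(8) = 13; t(9) = 24; t(10) = 18; t(11) = 16; t(12) = 25; t(13) = 28; t(14) = 0; t(15) = 10; t(16) = 23; t(17) = 8; t(18) = 3; t(19) = 11; t(20) = 4; t(21) = 21; t(22) = 17; t(23) = 6; t(24) = 12; t(25) = 14; t(26) = 5; t(27) = 2; t(28) = 1.
Since t(28) = t(0) = 1, the sequence is periodic with period 28.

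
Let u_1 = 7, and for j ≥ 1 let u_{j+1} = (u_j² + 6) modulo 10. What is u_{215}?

Computing terms: u_1 = 7, u_2 = 5, u_3 = 1, u_4 = 7.
The sequence repeats with period 3.
(215 - 1) mod 3 = 1, so u_{215} = u_2 = 5.

5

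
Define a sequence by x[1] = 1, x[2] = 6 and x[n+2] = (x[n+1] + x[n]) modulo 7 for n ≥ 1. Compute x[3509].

We have x[1] = 1; x[2] = 6; x[3] = 0; x[4] = 6; x[5] = 6; x[6] = 5; x[7] = 4; x[8] = 2; x[9] = 6; x[10] = 1; x[11] = 0; x[12] = 1; x[13] = 1; x[14] = 2; x[15] = 3; x[16] = 5; x[17] = 1; x[18] = 6.
The sequence repeats with period 16.
So x[3509] = x[1 + ((3509-1) mod 16)] = x[5] = 6.

6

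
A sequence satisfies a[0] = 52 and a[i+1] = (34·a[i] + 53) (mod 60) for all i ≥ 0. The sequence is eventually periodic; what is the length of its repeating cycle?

Computing terms: a[0] = 52; a[1] = 21; a[2] = 47; a[3] = 31; a[4] = 27; a[5] = 11; a[6] = 7; a[7] = 51; a[8] = 47.
Since a[8] = a[2] = 47, the sequence is eventually periodic: after a pre-period of length 2 it cycles with period 6.

6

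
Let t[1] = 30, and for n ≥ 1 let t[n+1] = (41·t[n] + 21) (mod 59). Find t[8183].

t[1] = 30; t[2] = 12; t[3] = 41; t[4] = 50; t[5] = 6; t[6] = 31; t[7] = 53; t[8] = 11; t[9] = 0; t[10] = 21; t[11] = 56; t[12] = 16; t[13] = 28; t[14] = 48; t[15] = 42; t[16] = 32; t[17] = 35; t[18] = 40; t[19] = 9; t[20] = 36; t[21] = 22; t[22] = 38; t[23] = 45; t[24] = 37; t[25] = 4; t[26] = 8; t[27] = 54; t[28] = 52; t[29] = 29; t[30] = 30.
The sequence repeats with period 29.
So t[8183] = t[1 + ((8183-1) mod 29)] = t[5] = 6.

6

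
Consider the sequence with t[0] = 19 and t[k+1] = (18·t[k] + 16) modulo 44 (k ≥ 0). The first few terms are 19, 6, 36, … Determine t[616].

Listing terms: t[0] = 19, t[1] = 6, t[2] = 36, t[3] = 4, t[4] = 0, t[5] = 16, t[6] = 40, t[7] = 32, t[8] = 20, t[9] = 24, t[10] = 8, t[11] = 28, t[12] = 36.
Since t[12] = t[2] = 36, the sequence is eventually periodic: after a pre-period of length 2 it cycles with period 10.
For k ≥ 2, t[k] depends only on (k - 2) mod 10. (616 - 2) mod 10 = 4, so t[616] = t[6] = 40.

40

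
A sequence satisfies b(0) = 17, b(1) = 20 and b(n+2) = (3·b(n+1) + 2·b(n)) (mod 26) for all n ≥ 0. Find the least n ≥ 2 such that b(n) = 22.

10

Computing terms: b(0) = 17, b(1) = 20, b(2) = 16, b(3) = 10, b(4) = 10, b(5) = 24, b(6) = 14, b(7) = 12, b(8) = 12, b(9) = 8, b(10) = 22, b(11) = 4, b(12) = 4, b(13) = 20, b(14) = 16.
Since (b(13), b(14)) = (b(1), b(2)) = (20, 16) (two consecutive terms determine the rest), the sequence is eventually periodic: after a pre-period of length 1 it cycles with period 12.
The value 22 first appears (with n ≥ 2) at b(10).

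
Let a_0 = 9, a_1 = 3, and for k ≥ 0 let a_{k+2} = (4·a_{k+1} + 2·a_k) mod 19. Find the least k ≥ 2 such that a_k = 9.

7

Computing terms: a_0 = 9, a_1 = 3, a_2 = 11, a_3 = 12, a_4 = 13, a_5 = 0, a_6 = 7, a_7 = 9, a_8 = 12, a_9 = 9, a_{10} = 3.
Since (a_9, a_{10}) = (a_0, a_1) = (9, 3) (two consecutive terms determine the rest), the sequence is periodic with period 9.
The value 9 first appears (with k ≥ 2) at a_7.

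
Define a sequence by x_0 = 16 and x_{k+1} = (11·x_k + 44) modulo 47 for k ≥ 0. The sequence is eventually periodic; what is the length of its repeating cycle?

46

We have x_0 = 16; x_1 = 32; x_2 = 20; x_3 = 29; x_4 = 34; x_5 = 42; x_6 = 36; x_7 = 17; x_8 = 43; x_9 = 0; x_{10} = 44; x_{11} = 11; x_{12} = 24; x_{13} = 26; x_{14} = 1; x_{15} = 8; x_{16} = 38; x_{17} = 39; x_{18} = 3; x_{19} = 30; x_{20} = 45; x_{21} = 22; x_{22} = 4; x_{23} = 41; x_{24} = 25; x_{25} = 37; x_{26} = 28; x_{27} = 23; x_{28} = 15; x_{29} = 21; x_{30} = 40; x_{31} = 14; x_{32} = 10; x_{33} = 13; x_{34} = 46; x_{35} = 33; x_{36} = 31; x_{37} = 9; x_{38} = 2; x_{39} = 19; x_{40} = 18; x_{41} = 7; x_{42} = 27; x_{43} = 12; x_{44} = 35; x_{45} = 6; x_{46} = 16.
The sequence repeats with period 46.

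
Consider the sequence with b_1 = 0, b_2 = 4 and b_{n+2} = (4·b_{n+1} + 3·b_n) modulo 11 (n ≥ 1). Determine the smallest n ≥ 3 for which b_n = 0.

We have b_1 = 0,  b_2 = 4,  b_3 = 5,  b_4 = 10,  b_5 = 0,  b_6 = 8,  b_7 = 10,  b_8 = 9,  b_9 = 0,  b_{10} = 5,  b_{11} = 9,  b_{12} = 7,  b_{13} = 0,  b_{14} = 10,  b_{15} = 7,  b_{16} = 3,  b_{17} = 0,  b_{18} = 9,  b_{19} = 3,  b_{20} = 6,  b_{21} = 0,  b_{22} = 7,  b_{23} = 6,  b_{24} = 1,  b_{25} = 0,  b_{26} = 3,  b_{27} = 1,  b_{28} = 2,  b_{29} = 0,  b_{30} = 6,  b_{31} = 2,  b_{32} = 4,  b_{33} = 0,  b_{34} = 1,  b_{35} = 4,  b_{36} = 8,  b_{37} = 0,  b_{38} = 2,  b_{39} = 8,  b_{40} = 5,  b_{41} = 0,  b_{42} = 4.
The sequence repeats with period 40.
The value 0 first appears (with n ≥ 3) at b_5.

5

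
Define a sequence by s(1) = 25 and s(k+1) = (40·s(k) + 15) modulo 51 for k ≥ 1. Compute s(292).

We have s(1) = 25, s(2) = 46, s(3) = 19, s(4) = 10, s(5) = 7, s(6) = 40, s(7) = 34, s(8) = 49, s(9) = 37, s(10) = 16, s(11) = 43, s(12) = 1, s(13) = 4, s(14) = 22, s(15) = 28, s(16) = 13, s(17) = 25.
The sequence repeats with period 16.
(292 - 1) mod 16 = 3, so s(292) = s(4) = 10.

10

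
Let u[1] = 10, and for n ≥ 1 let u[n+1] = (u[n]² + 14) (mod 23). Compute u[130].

14

u[1] = 10,  u[2] = 22,  u[3] = 15,  u[4] = 9,  u[5] = 3,  u[6] = 0,  u[7] = 14,  u[8] = 3.
Since u[8] = u[5] = 3, the sequence is eventually periodic: after a pre-period of length 4 it cycles with period 3.
For n ≥ 5, u[n] depends only on (n - 5) mod 3. (130 - 5) mod 3 = 2, so u[130] = u[7] = 14.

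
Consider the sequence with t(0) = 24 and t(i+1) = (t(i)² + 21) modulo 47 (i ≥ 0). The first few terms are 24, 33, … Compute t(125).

46

Listing terms: t(0) = 24; t(1) = 33; t(2) = 29; t(3) = 16; t(4) = 42; t(5) = 46; t(6) = 22; t(7) = 35; t(8) = 24.
Since t(8) = t(0) = 24, the sequence is periodic with period 8.
So t(125) = t(0 + ((125-0) mod 8)) = t(5) = 46.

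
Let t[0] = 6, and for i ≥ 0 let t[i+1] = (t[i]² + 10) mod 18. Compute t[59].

2

Listing terms: t[0] = 6, t[1] = 10, t[2] = 2, t[3] = 14, t[4] = 8, t[5] = 2.
Since t[5] = t[2] = 2, the sequence is eventually periodic: after a pre-period of length 2 it cycles with period 3.
For i ≥ 2, t[i] depends only on (i - 2) mod 3. (59 - 2) mod 3 = 0, so t[59] = t[2] = 2.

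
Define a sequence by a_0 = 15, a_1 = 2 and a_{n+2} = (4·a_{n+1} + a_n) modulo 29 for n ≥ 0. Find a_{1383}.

27

Computing terms: a_0 = 15,  a_1 = 2,  a_2 = 23,  a_3 = 7,  a_4 = 22,  a_5 = 8,  a_6 = 25,  a_7 = 21,  a_8 = 22,  a_9 = 22,  a_{10} = 23,  a_{11} = 27,  a_{12} = 15,  a_{13} = 0,  a_{14} = 15,  a_{15} = 2.
Since (a_{14}, a_{15}) = (a_0, a_1) = (15, 2) (two consecutive terms determine the rest), the sequence is periodic with period 14.
So a_{1383} = a_{0 + ((1383-0) mod 14)} = a_{11} = 27.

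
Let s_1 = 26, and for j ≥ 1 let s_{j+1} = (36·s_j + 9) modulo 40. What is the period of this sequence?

5

Computing terms: s_1 = 26, s_2 = 25, s_3 = 29, s_4 = 13, s_5 = 37, s_6 = 21, s_7 = 5, s_8 = 29.
Since s_8 = s_3 = 29, the sequence is eventually periodic: after a pre-period of length 2 it cycles with period 5.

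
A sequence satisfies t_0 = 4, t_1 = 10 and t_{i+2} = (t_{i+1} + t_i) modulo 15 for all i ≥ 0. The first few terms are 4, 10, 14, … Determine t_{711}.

0

t_0 = 4,  t_1 = 10,  t_2 = 14,  t_3 = 9,  t_4 = 8,  t_5 = 2,  t_6 = 10,  t_7 = 12,  t_8 = 7,  t_9 = 4,  t_{10} = 11,  t_{11} = 0,  t_{12} = 11,  t_{13} = 11,  t_{14} = 7,  t_{15} = 3,  t_{16} = 10,  t_{17} = 13,  t_{18} = 8,  t_{19} = 6,  t_{20} = 14,  t_{21} = 5,  t_{22} = 4,  t_{23} = 9,  t_{24} = 13,  t_{25} = 7,  t_{26} = 5,  t_{27} = 12,  t_{28} = 2,  t_{29} = 14,  t_{30} = 1,  t_{31} = 0,  t_{32} = 1,  t_{33} = 1,  t_{34} = 2,  t_{35} = 3,  t_{36} = 5,  t_{37} = 8,  t_{38} = 13,  t_{39} = 6,  t_{40} = 4,  t_{41} = 10.
Since (t_{40}, t_{41}) = (t_0, t_1) = (4, 10) (two consecutive terms determine the rest), the sequence is periodic with period 40.
So t_{711} = t_{0 + ((711-0) mod 40)} = t_{31} = 0.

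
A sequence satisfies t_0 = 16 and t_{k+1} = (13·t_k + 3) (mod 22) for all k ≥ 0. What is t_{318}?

t_0 = 16, t_1 = 13, t_2 = 18, t_3 = 17, t_4 = 4, t_5 = 11, t_6 = 14, t_7 = 9, t_8 = 10, t_9 = 1, t_{10} = 16.
Since t_{10} = t_0 = 16, the sequence is periodic with period 10.
(318 - 0) mod 10 = 8, so t_{318} = t_8 = 10.

10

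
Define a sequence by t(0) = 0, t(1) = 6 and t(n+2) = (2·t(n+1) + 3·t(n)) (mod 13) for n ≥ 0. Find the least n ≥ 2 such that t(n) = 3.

3

We have t(0) = 0,  t(1) = 6,  t(2) = 12,  t(3) = 3,  t(4) = 3,  t(5) = 2,  t(6) = 0,  t(7) = 6.
Since (t(6), t(7)) = (t(0), t(1)) = (0, 6) (two consecutive terms determine the rest), the sequence is periodic with period 6.
The value 3 first appears (with n ≥ 2) at t(3).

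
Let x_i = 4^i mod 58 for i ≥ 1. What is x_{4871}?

Computing terms: x_1 = 4,  x_2 = 16,  x_3 = 6,  x_4 = 24,  x_5 = 38,  x_6 = 36,  x_7 = 28,  x_8 = 54,  x_9 = 42,  x_{10} = 52,  x_{11} = 34,  x_{12} = 20,  x_{13} = 22,  x_{14} = 30,  x_{15} = 4.
The sequence repeats with period 14.
So x_{4871} = x_{1 + ((4871-1) mod 14)} = x_{13} = 22.

22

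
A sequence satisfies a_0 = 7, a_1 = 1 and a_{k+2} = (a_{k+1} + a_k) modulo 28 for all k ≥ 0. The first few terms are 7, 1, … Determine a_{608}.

0

Listing terms: a_0 = 7; a_1 = 1; a_2 = 8; a_3 = 9; a_4 = 17; a_5 = 26; a_6 = 15; a_7 = 13; a_8 = 0; a_9 = 13; a_{10} = 13; a_{11} = 26; a_{12} = 11; a_{13} = 9; a_{14} = 20; a_{15} = 1; a_{16} = 21; a_{17} = 22; a_{18} = 15; a_{19} = 9; a_{20} = 24; a_{21} = 5; a_{22} = 1; a_{23} = 6; a_{24} = 7; a_{25} = 13; a_{26} = 20; a_{27} = 5; a_{28} = 25; a_{29} = 2; a_{30} = 27; a_{31} = 1; a_{32} = 0; a_{33} = 1; a_{34} = 1; a_{35} = 2; a_{36} = 3; a_{37} = 5; a_{38} = 8; a_{39} = 13; a_{40} = 21; a_{41} = 6; a_{42} = 27; a_{43} = 5; a_{44} = 4; a_{45} = 9; a_{46} = 13; a_{47} = 22; a_{48} = 7; a_{49} = 1.
Since (a_{48}, a_{49}) = (a_0, a_1) = (7, 1) (two consecutive terms determine the rest), the sequence is periodic with period 48.
So a_{608} = a_{0 + ((608-0) mod 48)} = a_{32} = 0.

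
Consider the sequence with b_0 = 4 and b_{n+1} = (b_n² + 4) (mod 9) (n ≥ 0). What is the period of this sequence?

Listing terms: b_0 = 4; b_1 = 2; b_2 = 8; b_3 = 5; b_4 = 2.
Since b_4 = b_1 = 2, the sequence is eventually periodic: after a pre-period of length 1 it cycles with period 3.

3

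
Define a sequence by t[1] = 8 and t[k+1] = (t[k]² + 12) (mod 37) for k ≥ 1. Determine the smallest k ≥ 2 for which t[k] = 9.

We have t[1] = 8,  t[2] = 2,  t[3] = 16,  t[4] = 9,  t[5] = 19,  t[6] = 3,  t[7] = 21,  t[8] = 9.
Since t[8] = t[4] = 9, the sequence is eventually periodic: after a pre-period of length 3 it cycles with period 4.
The value 9 first appears (with k ≥ 2) at t[4].

4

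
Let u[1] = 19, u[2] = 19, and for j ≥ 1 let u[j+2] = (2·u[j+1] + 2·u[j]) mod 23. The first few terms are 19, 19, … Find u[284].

5

u[1] = 19; u[2] = 19; u[3] = 7; u[4] = 6; u[5] = 3; u[6] = 18; u[7] = 19; u[8] = 5; u[9] = 2; u[10] = 14; u[11] = 9; u[12] = 0; u[13] = 18; u[14] = 13; u[15] = 16; u[16] = 12; u[17] = 10; u[18] = 21; u[19] = 16; u[20] = 5; u[21] = 19; u[22] = 2; u[23] = 19; u[24] = 19.
The sequence repeats with period 22.
So u[284] = u[1 + ((284-1) mod 22)] = u[20] = 5.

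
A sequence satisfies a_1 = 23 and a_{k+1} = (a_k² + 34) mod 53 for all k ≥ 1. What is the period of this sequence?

a_1 = 23,  a_2 = 33,  a_3 = 10,  a_4 = 28,  a_5 = 23.
The sequence repeats with period 4.

4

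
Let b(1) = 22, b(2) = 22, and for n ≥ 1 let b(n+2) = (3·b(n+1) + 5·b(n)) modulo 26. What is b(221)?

We have b(1) = 22,  b(2) = 22,  b(3) = 20,  b(4) = 14,  b(5) = 12,  b(6) = 2,  b(7) = 14,  b(8) = 0,  b(9) = 18,  b(10) = 2,  b(11) = 18,  b(12) = 12,  b(13) = 22,  b(14) = 22.
The sequence repeats with period 12.
(221 - 1) mod 12 = 4, so b(221) = b(5) = 12.

12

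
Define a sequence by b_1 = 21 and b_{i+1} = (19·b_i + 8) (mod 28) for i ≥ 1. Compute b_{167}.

Listing terms: b_1 = 21,  b_2 = 15,  b_3 = 13,  b_4 = 3,  b_5 = 9,  b_6 = 11,  b_7 = 21.
The sequence repeats with period 6.
So b_{167} = b_{1 + ((167-1) mod 6)} = b_5 = 9.

9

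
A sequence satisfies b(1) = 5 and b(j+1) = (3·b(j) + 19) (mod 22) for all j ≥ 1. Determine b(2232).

12

We have b(1) = 5; b(2) = 12; b(3) = 11; b(4) = 8; b(5) = 21; b(6) = 16; b(7) = 1; b(8) = 0; b(9) = 19; b(10) = 10; b(11) = 5.
Since b(11) = b(1) = 5, the sequence is periodic with period 10.
(2232 - 1) mod 10 = 1, so b(2232) = b(2) = 12.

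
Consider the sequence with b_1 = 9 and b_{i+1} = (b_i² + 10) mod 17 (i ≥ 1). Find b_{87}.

b_1 = 9, b_2 = 6, b_3 = 12, b_4 = 1, b_5 = 11, b_6 = 12.
Since b_6 = b_3 = 12, the sequence is eventually periodic: after a pre-period of length 2 it cycles with period 3.
For i ≥ 3, b_i depends only on (i - 3) mod 3. (87 - 3) mod 3 = 0, so b_{87} = b_3 = 12.

12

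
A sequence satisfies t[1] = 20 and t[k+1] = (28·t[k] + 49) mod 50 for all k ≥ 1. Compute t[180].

7

Listing terms: t[1] = 20, t[2] = 9, t[3] = 1, t[4] = 27, t[5] = 5, t[6] = 39, t[7] = 41, t[8] = 47, t[9] = 15, t[10] = 19, t[11] = 31, t[12] = 17, t[13] = 25, t[14] = 49, t[15] = 21, t[16] = 37, t[17] = 35, t[18] = 29, t[19] = 11, t[20] = 7, t[21] = 45, t[22] = 9.
Since t[22] = t[2] = 9, the sequence is eventually periodic: after a pre-period of length 1 it cycles with period 20.
For k ≥ 2, t[k] depends only on (k - 2) mod 20. (180 - 2) mod 20 = 18, so t[180] = t[20] = 7.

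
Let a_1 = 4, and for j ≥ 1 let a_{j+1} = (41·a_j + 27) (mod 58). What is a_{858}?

a_1 = 4,  a_2 = 17,  a_3 = 28,  a_4 = 15,  a_5 = 4.
Since a_5 = a_1 = 4, the sequence is periodic with period 4.
So a_{858} = a_{1 + ((858-1) mod 4)} = a_2 = 17.

17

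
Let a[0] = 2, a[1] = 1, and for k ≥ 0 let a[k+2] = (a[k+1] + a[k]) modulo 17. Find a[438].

1

We have a[0] = 2; a[1] = 1; a[2] = 3; a[3] = 4; a[4] = 7; a[5] = 11; a[6] = 1; a[7] = 12; a[8] = 13; a[9] = 8; a[10] = 4; a[11] = 12; a[12] = 16; a[13] = 11; a[14] = 10; a[15] = 4; a[16] = 14; a[17] = 1; a[18] = 15; a[19] = 16; a[20] = 14; a[21] = 13; a[22] = 10; a[23] = 6; a[24] = 16; a[25] = 5; a[26] = 4; a[27] = 9; a[28] = 13; a[29] = 5; a[30] = 1; a[31] = 6; a[32] = 7; a[33] = 13; a[34] = 3; a[35] = 16; a[36] = 2; a[37] = 1.
The sequence repeats with period 36.
So a[438] = a[0 + ((438-0) mod 36)] = a[6] = 1.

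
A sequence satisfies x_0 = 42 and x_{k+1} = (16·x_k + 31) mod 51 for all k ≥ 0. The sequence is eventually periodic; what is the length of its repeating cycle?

Listing terms: x_0 = 42, x_1 = 40, x_2 = 8, x_3 = 6, x_4 = 25, x_5 = 23, x_6 = 42.
Since x_6 = x_0 = 42, the sequence is periodic with period 6.

6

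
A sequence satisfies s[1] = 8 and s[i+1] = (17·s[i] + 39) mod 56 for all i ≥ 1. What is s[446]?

Computing terms: s[1] = 8, s[2] = 7, s[3] = 46, s[4] = 37, s[5] = 52, s[6] = 27, s[7] = 50, s[8] = 49, s[9] = 32, s[10] = 23, s[11] = 38, s[12] = 13, s[13] = 36, s[14] = 35, s[15] = 18, s[16] = 9, s[17] = 24, s[18] = 55, s[19] = 22, s[20] = 21, s[21] = 4, s[22] = 51, s[23] = 10, s[24] = 41, s[25] = 8.
Since s[25] = s[1] = 8, the sequence is periodic with period 24.
So s[446] = s[1 + ((446-1) mod 24)] = s[14] = 35.

35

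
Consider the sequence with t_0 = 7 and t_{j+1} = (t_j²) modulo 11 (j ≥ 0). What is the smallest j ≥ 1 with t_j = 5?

1

t_0 = 7,  t_1 = 5,  t_2 = 3,  t_3 = 9,  t_4 = 4,  t_5 = 5.
Since t_5 = t_1 = 5, the sequence is eventually periodic: after a pre-period of length 1 it cycles with period 4.
The value 5 first appears (with j ≥ 1) at t_1.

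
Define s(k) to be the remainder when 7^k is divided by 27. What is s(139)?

25

s(1) = 7,  s(2) = 22,  s(3) = 19,  s(4) = 25,  s(5) = 13,  s(6) = 10,  s(7) = 16,  s(8) = 4,  s(9) = 1,  s(10) = 7.
Since s(10) = s(1) = 7, the sequence is periodic with period 9.
So s(139) = s(1 + ((139-1) mod 9)) = s(4) = 25.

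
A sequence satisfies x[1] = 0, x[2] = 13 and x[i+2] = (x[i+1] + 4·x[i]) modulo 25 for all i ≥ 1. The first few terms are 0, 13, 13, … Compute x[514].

15

x[1] = 0, x[2] = 13, x[3] = 13, x[4] = 15, x[5] = 17, x[6] = 2, x[7] = 20, x[8] = 3, x[9] = 8, x[10] = 20, x[11] = 2, x[12] = 7, x[13] = 15, x[14] = 18, x[15] = 3, x[16] = 0, x[17] = 12, x[18] = 12, x[19] = 10, x[20] = 8, x[21] = 23, x[22] = 5, x[23] = 22, x[24] = 17, x[25] = 5, x[26] = 23, x[27] = 18, x[28] = 10, x[29] = 7, x[30] = 22, x[31] = 0, x[32] = 13.
Since (x[31], x[32]) = (x[1], x[2]) = (0, 13) (two consecutive terms determine the rest), the sequence is periodic with period 30.
So x[514] = x[1 + ((514-1) mod 30)] = x[4] = 15.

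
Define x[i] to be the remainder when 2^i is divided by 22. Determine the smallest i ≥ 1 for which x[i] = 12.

Listing terms: x[0] = 1, x[1] = 2, x[2] = 4, x[3] = 8, x[4] = 16, x[5] = 10, x[6] = 20, x[7] = 18, x[8] = 14, x[9] = 6, x[10] = 12, x[11] = 2.
Since x[11] = x[1] = 2, the sequence is eventually periodic: after a pre-period of length 1 it cycles with period 10.
The value 12 first appears (with i ≥ 1) at x[10].

10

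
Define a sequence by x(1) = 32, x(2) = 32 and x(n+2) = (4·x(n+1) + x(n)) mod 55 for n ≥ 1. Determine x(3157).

x(1) = 32, x(2) = 32, x(3) = 50, x(4) = 12, x(5) = 43, x(6) = 19, x(7) = 9, x(8) = 0, x(9) = 9, x(10) = 36, x(11) = 43, x(12) = 43, x(13) = 50, x(14) = 23, x(15) = 32, x(16) = 41, x(17) = 31, x(18) = 0, x(19) = 31, x(20) = 14, x(21) = 32, x(22) = 32.
Since (x(21), x(22)) = (x(1), x(2)) = (32, 32) (two consecutive terms determine the rest), the sequence is periodic with period 20.
So x(3157) = x(1 + ((3157-1) mod 20)) = x(17) = 31.

31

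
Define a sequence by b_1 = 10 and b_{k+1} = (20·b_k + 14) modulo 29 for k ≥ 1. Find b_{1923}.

We have b_1 = 10,  b_2 = 11,  b_3 = 2,  b_4 = 25,  b_5 = 21,  b_6 = 28,  b_7 = 23,  b_8 = 10.
The sequence repeats with period 7.
So b_{1923} = b_{1 + ((1923-1) mod 7)} = b_5 = 21.

21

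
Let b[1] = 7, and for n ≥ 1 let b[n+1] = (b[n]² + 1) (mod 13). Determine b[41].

1

Computing terms: b[1] = 7, b[2] = 11, b[3] = 5, b[4] = 0, b[5] = 1, b[6] = 2, b[7] = 5.
Since b[7] = b[3] = 5, the sequence is eventually periodic: after a pre-period of length 2 it cycles with period 4.
For n ≥ 3, b[n] depends only on (n - 3) mod 4. (41 - 3) mod 4 = 2, so b[41] = b[5] = 1.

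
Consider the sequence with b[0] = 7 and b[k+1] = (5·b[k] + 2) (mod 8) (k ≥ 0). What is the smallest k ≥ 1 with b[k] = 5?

1

b[0] = 7,  b[1] = 5,  b[2] = 3,  b[3] = 1,  b[4] = 7.
The sequence repeats with period 4.
The value 5 first appears (with k ≥ 1) at b[1].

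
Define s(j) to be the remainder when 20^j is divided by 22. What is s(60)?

12

s(0) = 1, s(1) = 20, s(2) = 4, s(3) = 14, s(4) = 16, s(5) = 12, s(6) = 20.
Since s(6) = s(1) = 20, the sequence is eventually periodic: after a pre-period of length 1 it cycles with period 5.
For j ≥ 1, s(j) depends only on (j - 1) mod 5. (60 - 1) mod 5 = 4, so s(60) = s(5) = 12.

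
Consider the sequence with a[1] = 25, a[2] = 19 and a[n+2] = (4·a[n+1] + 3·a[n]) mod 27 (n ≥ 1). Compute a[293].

19

Computing terms: a[1] = 25,  a[2] = 19,  a[3] = 16,  a[4] = 13,  a[5] = 19,  a[6] = 7,  a[7] = 4,  a[8] = 10,  a[9] = 25,  a[10] = 22,  a[11] = 1,  a[12] = 16,  a[13] = 13.
Since (a[12], a[13]) = (a[3], a[4]) = (16, 13) (two consecutive terms determine the rest), the sequence is eventually periodic: after a pre-period of length 2 it cycles with period 9.
For n ≥ 3, a[n] depends only on (n - 3) mod 9. (293 - 3) mod 9 = 2, so a[293] = a[5] = 19.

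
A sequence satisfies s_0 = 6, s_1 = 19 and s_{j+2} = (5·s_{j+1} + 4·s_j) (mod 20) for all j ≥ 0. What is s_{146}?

s_0 = 6, s_1 = 19, s_2 = 19, s_3 = 11, s_4 = 11, s_5 = 19, s_6 = 19.
Since (s_5, s_6) = (s_1, s_2) = (19, 19) (two consecutive terms determine the rest), the sequence is eventually periodic: after a pre-period of length 1 it cycles with period 4.
For j ≥ 1, s_j depends only on (j - 1) mod 4. (146 - 1) mod 4 = 1, so s_{146} = s_2 = 19.

19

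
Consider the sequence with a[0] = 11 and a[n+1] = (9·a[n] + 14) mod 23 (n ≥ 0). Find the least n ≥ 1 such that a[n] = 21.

1

Computing terms: a[0] = 11,  a[1] = 21,  a[2] = 19,  a[3] = 1,  a[4] = 0,  a[5] = 14,  a[6] = 2,  a[7] = 9,  a[8] = 3,  a[9] = 18,  a[10] = 15,  a[11] = 11.
Since a[11] = a[0] = 11, the sequence is periodic with period 11.
The value 21 first appears (with n ≥ 1) at a[1].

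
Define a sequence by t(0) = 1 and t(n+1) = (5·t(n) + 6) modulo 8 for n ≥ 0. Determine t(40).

Listing terms: t(0) = 1, t(1) = 3, t(2) = 5, t(3) = 7, t(4) = 1.
The sequence repeats with period 4.
(40 - 0) mod 4 = 0, so t(40) = t(0) = 1.

1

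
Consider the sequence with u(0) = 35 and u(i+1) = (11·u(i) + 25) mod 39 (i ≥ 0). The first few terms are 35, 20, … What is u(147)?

29

We have u(0) = 35; u(1) = 20; u(2) = 11; u(3) = 29; u(4) = 32; u(5) = 26; u(6) = 38; u(7) = 14; u(8) = 23; u(9) = 5; u(10) = 2; u(11) = 8; u(12) = 35.
Since u(12) = u(0) = 35, the sequence is periodic with period 12.
So u(147) = u(0 + ((147-0) mod 12)) = u(3) = 29.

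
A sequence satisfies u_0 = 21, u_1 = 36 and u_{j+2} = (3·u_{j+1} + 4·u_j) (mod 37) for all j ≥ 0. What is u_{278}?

u_0 = 21,  u_1 = 36,  u_2 = 7,  u_3 = 17,  u_4 = 5,  u_5 = 9,  u_6 = 10,  u_7 = 29,  u_8 = 16,  u_9 = 16,  u_{10} = 1,  u_{11} = 30,  u_{12} = 20,  u_{13} = 32,  u_{14} = 28,  u_{15} = 27,  u_{16} = 8,  u_{17} = 21,  u_{18} = 21,  u_{19} = 36.
Since (u_{18}, u_{19}) = (u_0, u_1) = (21, 36) (two consecutive terms determine the rest), the sequence is periodic with period 18.
So u_{278} = u_{0 + ((278-0) mod 18)} = u_8 = 16.

16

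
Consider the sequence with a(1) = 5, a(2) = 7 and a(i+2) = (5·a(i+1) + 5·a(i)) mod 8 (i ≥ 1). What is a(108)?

6

a(1) = 5; a(2) = 7; a(3) = 4; a(4) = 7; a(5) = 7; a(6) = 6; a(7) = 1; a(8) = 3; a(9) = 4; a(10) = 3; a(11) = 3; a(12) = 6; a(13) = 5; a(14) = 7.
Since (a(13), a(14)) = (a(1), a(2)) = (5, 7) (two consecutive terms determine the rest), the sequence is periodic with period 12.
(108 - 1) mod 12 = 11, so a(108) = a(12) = 6.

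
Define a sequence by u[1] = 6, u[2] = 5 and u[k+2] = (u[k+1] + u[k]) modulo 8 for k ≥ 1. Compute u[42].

u[1] = 6; u[2] = 5; u[3] = 3; u[4] = 0; u[5] = 3; u[6] = 3; u[7] = 6; u[8] = 1; u[9] = 7; u[10] = 0; u[11] = 7; u[12] = 7; u[13] = 6; u[14] = 5.
Since (u[13], u[14]) = (u[1], u[2]) = (6, 5) (two consecutive terms determine the rest), the sequence is periodic with period 12.
(42 - 1) mod 12 = 5, so u[42] = u[6] = 3.

3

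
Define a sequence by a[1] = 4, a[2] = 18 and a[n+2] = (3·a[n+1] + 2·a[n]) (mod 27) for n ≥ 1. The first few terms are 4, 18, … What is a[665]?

Listing terms: a[1] = 4, a[2] = 18, a[3] = 8, a[4] = 6, a[5] = 7, a[6] = 6, a[7] = 5, a[8] = 0, a[9] = 10, a[10] = 3, a[11] = 2, a[12] = 12, a[13] = 13, a[14] = 9, a[15] = 26, a[16] = 15, a[17] = 16, a[18] = 24, a[19] = 23, a[20] = 9, a[21] = 19, a[22] = 21, a[23] = 20, a[24] = 21, a[25] = 22, a[26] = 0, a[27] = 17, a[28] = 24, a[29] = 25, a[30] = 15, a[31] = 14, a[32] = 18, a[33] = 1, a[34] = 12, a[35] = 11, a[36] = 3, a[37] = 4, a[38] = 18.
Since (a[37], a[38]) = (a[1], a[2]) = (4, 18) (two consecutive terms determine the rest), the sequence is periodic with period 36.
So a[665] = a[1 + ((665-1) mod 36)] = a[17] = 16.

16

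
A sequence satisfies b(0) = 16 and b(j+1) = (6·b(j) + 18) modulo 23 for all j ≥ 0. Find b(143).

Listing terms: b(0) = 16, b(1) = 22, b(2) = 12, b(3) = 21, b(4) = 6, b(5) = 8, b(6) = 20, b(7) = 0, b(8) = 18, b(9) = 11, b(10) = 15, b(11) = 16.
Since b(11) = b(0) = 16, the sequence is periodic with period 11.
(143 - 0) mod 11 = 0, so b(143) = b(0) = 16.

16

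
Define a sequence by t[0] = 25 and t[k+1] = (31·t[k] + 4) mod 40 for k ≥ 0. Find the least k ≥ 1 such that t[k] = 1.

4

We have t[0] = 25; t[1] = 19; t[2] = 33; t[3] = 27; t[4] = 1; t[5] = 35; t[6] = 9; t[7] = 3; t[8] = 17; t[9] = 11; t[10] = 25.
The sequence repeats with period 10.
The value 1 first appears (with k ≥ 1) at t[4].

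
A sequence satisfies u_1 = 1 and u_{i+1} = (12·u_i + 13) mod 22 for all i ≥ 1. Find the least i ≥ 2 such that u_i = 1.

12

Computing terms: u_1 = 1,  u_2 = 3,  u_3 = 5,  u_4 = 7,  u_5 = 9,  u_6 = 11,  u_7 = 13,  u_8 = 15,  u_9 = 17,  u_{10} = 19,  u_{11} = 21,  u_{12} = 1.
The sequence repeats with period 11.
The value 1 next appears (with i ≥ 2) at u_{12}.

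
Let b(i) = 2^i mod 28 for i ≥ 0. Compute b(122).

Computing terms: b(0) = 1; b(1) = 2; b(2) = 4; b(3) = 8; b(4) = 16; b(5) = 4.
Since b(5) = b(2) = 4, the sequence is eventually periodic: after a pre-period of length 2 it cycles with period 3.
For i ≥ 2, b(i) depends only on (i - 2) mod 3. (122 - 2) mod 3 = 0, so b(122) = b(2) = 4.

4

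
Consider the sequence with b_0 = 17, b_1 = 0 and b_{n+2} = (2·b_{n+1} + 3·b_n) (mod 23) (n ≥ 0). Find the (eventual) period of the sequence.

Listing terms: b_0 = 17,  b_1 = 0,  b_2 = 5,  b_3 = 10,  b_4 = 12,  b_5 = 8,  b_6 = 6,  b_7 = 13,  b_8 = 21,  b_9 = 12,  b_{10} = 18,  b_{11} = 3,  b_{12} = 14,  b_{13} = 14,  b_{14} = 1,  b_{15} = 21,  b_{16} = 22,  b_{17} = 15,  b_{18} = 4,  b_{19} = 7,  b_{20} = 3,  b_{21} = 4,  b_{22} = 17,  b_{23} = 0.
Since (b_{22}, b_{23}) = (b_0, b_1) = (17, 0) (two consecutive terms determine the rest), the sequence is periodic with period 22.

22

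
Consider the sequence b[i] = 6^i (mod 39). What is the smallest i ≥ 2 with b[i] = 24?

We have b[1] = 6,  b[2] = 36,  b[3] = 21,  b[4] = 9,  b[5] = 15,  b[6] = 12,  b[7] = 33,  b[8] = 3,  b[9] = 18,  b[10] = 30,  b[11] = 24,  b[12] = 27,  b[13] = 6.
Since b[13] = b[1] = 6, the sequence is periodic with period 12.
The value 24 first appears (with i ≥ 2) at b[11].

11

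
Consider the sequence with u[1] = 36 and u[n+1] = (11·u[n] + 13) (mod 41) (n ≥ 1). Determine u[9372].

u[1] = 36, u[2] = 40, u[3] = 2, u[4] = 35, u[5] = 29, u[6] = 4, u[7] = 16, u[8] = 25, u[9] = 1, u[10] = 24, u[11] = 31, u[12] = 26, u[13] = 12, u[14] = 22, u[15] = 9, u[16] = 30, u[17] = 15, u[18] = 14, u[19] = 3, u[20] = 5, u[21] = 27, u[22] = 23, u[23] = 20, u[24] = 28, u[25] = 34, u[26] = 18, u[27] = 6, u[28] = 38, u[29] = 21, u[30] = 39, u[31] = 32, u[32] = 37, u[33] = 10, u[34] = 0, u[35] = 13, u[36] = 33, u[37] = 7, u[38] = 8, u[39] = 19, u[40] = 17, u[41] = 36.
Since u[41] = u[1] = 36, the sequence is periodic with period 40.
So u[9372] = u[1 + ((9372-1) mod 40)] = u[12] = 26.

26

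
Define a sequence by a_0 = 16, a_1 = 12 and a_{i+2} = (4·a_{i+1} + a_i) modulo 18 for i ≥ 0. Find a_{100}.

Listing terms: a_0 = 16, a_1 = 12, a_2 = 10, a_3 = 16, a_4 = 2, a_5 = 6, a_6 = 8, a_7 = 2, a_8 = 16, a_9 = 12.
The sequence repeats with period 8.
(100 - 0) mod 8 = 4, so a_{100} = a_4 = 2.

2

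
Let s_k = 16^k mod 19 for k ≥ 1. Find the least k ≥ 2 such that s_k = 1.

9

s_1 = 16; s_2 = 9; s_3 = 11; s_4 = 5; s_5 = 4; s_6 = 7; s_7 = 17; s_8 = 6; s_9 = 1; s_{10} = 16.
The sequence repeats with period 9.
The value 1 first appears (with k ≥ 2) at s_9.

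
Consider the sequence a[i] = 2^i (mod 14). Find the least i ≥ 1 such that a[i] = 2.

1

a[0] = 1; a[1] = 2; a[2] = 4; a[3] = 8; a[4] = 2.
Since a[4] = a[1] = 2, the sequence is eventually periodic: after a pre-period of length 1 it cycles with period 3.
The value 2 first appears (with i ≥ 1) at a[1].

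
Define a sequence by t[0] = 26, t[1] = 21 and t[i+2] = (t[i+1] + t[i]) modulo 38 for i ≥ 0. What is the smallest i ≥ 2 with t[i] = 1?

4

t[0] = 26, t[1] = 21, t[2] = 9, t[3] = 30, t[4] = 1, t[5] = 31, t[6] = 32, t[7] = 25, t[8] = 19, t[9] = 6, t[10] = 25, t[11] = 31, t[12] = 18, t[13] = 11, t[14] = 29, t[15] = 2, t[16] = 31, t[17] = 33, t[18] = 26, t[19] = 21.
The sequence repeats with period 18.
The value 1 first appears (with i ≥ 2) at t[4].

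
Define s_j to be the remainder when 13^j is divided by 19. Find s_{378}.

Computing terms: s_1 = 13; s_2 = 17; s_3 = 12; s_4 = 4; s_5 = 14; s_6 = 11; s_7 = 10; s_8 = 16; s_9 = 18; s_{10} = 6; s_{11} = 2; s_{12} = 7; s_{13} = 15; s_{14} = 5; s_{15} = 8; s_{16} = 9; s_{17} = 3; s_{18} = 1; s_{19} = 13.
The sequence repeats with period 18.
So s_{378} = s_{1 + ((378-1) mod 18)} = s_{18} = 1.

1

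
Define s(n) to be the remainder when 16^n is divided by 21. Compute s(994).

We have s(0) = 1; s(1) = 16; s(2) = 4; s(3) = 1.
Since s(3) = s(0) = 1, the sequence is periodic with period 3.
So s(994) = s(0 + ((994-0) mod 3)) = s(1) = 16.

16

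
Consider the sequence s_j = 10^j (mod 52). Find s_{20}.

48

We have s_0 = 1; s_1 = 10; s_2 = 48; s_3 = 12; s_4 = 16; s_5 = 4; s_6 = 40; s_7 = 36; s_8 = 48.
Since s_8 = s_2 = 48, the sequence is eventually periodic: after a pre-period of length 2 it cycles with period 6.
For j ≥ 2, s_j depends only on (j - 2) mod 6. (20 - 2) mod 6 = 0, so s_{20} = s_2 = 48.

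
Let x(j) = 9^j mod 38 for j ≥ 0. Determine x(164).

5

Computing terms: x(0) = 1, x(1) = 9, x(2) = 5, x(3) = 7, x(4) = 25, x(5) = 35, x(6) = 11, x(7) = 23, x(8) = 17, x(9) = 1.
Since x(9) = x(0) = 1, the sequence is periodic with period 9.
(164 - 0) mod 9 = 2, so x(164) = x(2) = 5.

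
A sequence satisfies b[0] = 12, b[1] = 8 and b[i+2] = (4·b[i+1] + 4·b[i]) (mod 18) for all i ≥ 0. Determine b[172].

We have b[0] = 12,  b[1] = 8,  b[2] = 8,  b[3] = 10,  b[4] = 0,  b[5] = 4,  b[6] = 16,  b[7] = 8,  b[8] = 6,  b[9] = 2,  b[10] = 14,  b[11] = 10,  b[12] = 6,  b[13] = 10,  b[14] = 10,  b[15] = 8,  b[16] = 0,  b[17] = 14,  b[18] = 2,  b[19] = 10,  b[20] = 12,  b[21] = 16,  b[22] = 4,  b[23] = 8,  b[24] = 12,  b[25] = 8.
Since (b[24], b[25]) = (b[0], b[1]) = (12, 8) (two consecutive terms determine the rest), the sequence is periodic with period 24.
(172 - 0) mod 24 = 4, so b[172] = b[4] = 0.

0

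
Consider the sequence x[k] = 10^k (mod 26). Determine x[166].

x[1] = 10, x[2] = 22, x[3] = 12, x[4] = 16, x[5] = 4, x[6] = 14, x[7] = 10.
Since x[7] = x[1] = 10, the sequence is periodic with period 6.
(166 - 1) mod 6 = 3, so x[166] = x[4] = 16.

16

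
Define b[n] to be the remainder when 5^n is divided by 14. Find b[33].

We have b[0] = 1; b[1] = 5; b[2] = 11; b[3] = 13; b[4] = 9; b[5] = 3; b[6] = 1.
Since b[6] = b[0] = 1, the sequence is periodic with period 6.
So b[33] = b[0 + ((33-0) mod 6)] = b[3] = 13.

13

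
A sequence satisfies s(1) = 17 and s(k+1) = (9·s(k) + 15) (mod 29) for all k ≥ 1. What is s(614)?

11

s(1) = 17,  s(2) = 23,  s(3) = 19,  s(4) = 12,  s(5) = 7,  s(6) = 20,  s(7) = 21,  s(8) = 1,  s(9) = 24,  s(10) = 28,  s(11) = 6,  s(12) = 11,  s(13) = 27,  s(14) = 26,  s(15) = 17.
Since s(15) = s(1) = 17, the sequence is periodic with period 14.
So s(614) = s(1 + ((614-1) mod 14)) = s(12) = 11.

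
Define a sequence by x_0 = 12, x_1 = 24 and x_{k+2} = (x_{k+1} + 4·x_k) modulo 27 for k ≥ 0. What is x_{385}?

We have x_0 = 12, x_1 = 24, x_2 = 18, x_3 = 6, x_4 = 24, x_5 = 21, x_6 = 9, x_7 = 12, x_8 = 21, x_9 = 15, x_{10} = 18, x_{11} = 24, x_{12} = 15, x_{13} = 3, x_{14} = 9, x_{15} = 21, x_{16} = 3, x_{17} = 6, x_{18} = 18, x_{19} = 15, x_{20} = 6, x_{21} = 12, x_{22} = 9, x_{23} = 3, x_{24} = 12, x_{25} = 24.
Since (x_{24}, x_{25}) = (x_0, x_1) = (12, 24) (two consecutive terms determine the rest), the sequence is periodic with period 24.
(385 - 0) mod 24 = 1, so x_{385} = x_1 = 24.

24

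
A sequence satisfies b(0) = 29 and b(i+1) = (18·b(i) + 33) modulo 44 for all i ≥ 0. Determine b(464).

Listing terms: b(0) = 29,  b(1) = 27,  b(2) = 35,  b(3) = 3,  b(4) = 43,  b(5) = 15,  b(6) = 39,  b(7) = 31,  b(8) = 19,  b(9) = 23,  b(10) = 7,  b(11) = 27.
Since b(11) = b(1) = 27, the sequence is eventually periodic: after a pre-period of length 1 it cycles with period 10.
For i ≥ 1, b(i) depends only on (i - 1) mod 10. (464 - 1) mod 10 = 3, so b(464) = b(4) = 43.

43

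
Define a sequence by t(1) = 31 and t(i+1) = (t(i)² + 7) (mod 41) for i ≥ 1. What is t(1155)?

6

Listing terms: t(1) = 31; t(2) = 25; t(3) = 17; t(4) = 9; t(5) = 6; t(6) = 2; t(7) = 11; t(8) = 5; t(9) = 32; t(10) = 6.
Since t(10) = t(5) = 6, the sequence is eventually periodic: after a pre-period of length 4 it cycles with period 5.
For i ≥ 5, t(i) depends only on (i - 5) mod 5. (1155 - 5) mod 5 = 0, so t(1155) = t(5) = 6.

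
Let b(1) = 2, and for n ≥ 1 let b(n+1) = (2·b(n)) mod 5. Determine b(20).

1

We have b(1) = 2,  b(2) = 4,  b(3) = 3,  b(4) = 1,  b(5) = 2.
Since b(5) = b(1) = 2, the sequence is periodic with period 4.
(20 - 1) mod 4 = 3, so b(20) = b(4) = 1.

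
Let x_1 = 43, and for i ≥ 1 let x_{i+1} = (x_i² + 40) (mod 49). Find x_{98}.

Listing terms: x_1 = 43; x_2 = 27; x_3 = 34; x_4 = 20; x_5 = 48; x_6 = 41; x_7 = 6; x_8 = 27.
Since x_8 = x_2 = 27, the sequence is eventually periodic: after a pre-period of length 1 it cycles with period 6.
For i ≥ 2, x_i depends only on (i - 2) mod 6. (98 - 2) mod 6 = 0, so x_{98} = x_2 = 27.

27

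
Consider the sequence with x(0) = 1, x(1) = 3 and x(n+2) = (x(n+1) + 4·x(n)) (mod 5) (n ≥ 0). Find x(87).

x(0) = 1; x(1) = 3; x(2) = 2; x(3) = 4; x(4) = 2; x(5) = 3; x(6) = 1; x(7) = 3.
Since (x(6), x(7)) = (x(0), x(1)) = (1, 3) (two consecutive terms determine the rest), the sequence is periodic with period 6.
(87 - 0) mod 6 = 3, so x(87) = x(3) = 4.

4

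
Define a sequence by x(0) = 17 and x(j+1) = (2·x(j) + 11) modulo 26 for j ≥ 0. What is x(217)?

19

x(0) = 17, x(1) = 19, x(2) = 23, x(3) = 5, x(4) = 21, x(5) = 1, x(6) = 13, x(7) = 11, x(8) = 7, x(9) = 25, x(10) = 9, x(11) = 3, x(12) = 17.
The sequence repeats with period 12.
(217 - 0) mod 12 = 1, so x(217) = x(1) = 19.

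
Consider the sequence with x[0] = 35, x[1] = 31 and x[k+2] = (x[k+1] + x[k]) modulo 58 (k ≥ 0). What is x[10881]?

39

Computing terms: x[0] = 35; x[1] = 31; x[2] = 8; x[3] = 39; x[4] = 47; x[5] = 28; x[6] = 17; x[7] = 45; x[8] = 4; x[9] = 49; x[10] = 53; x[11] = 44; x[12] = 39; x[13] = 25; x[14] = 6; x[15] = 31; x[16] = 37; x[17] = 10; x[18] = 47; x[19] = 57; x[20] = 46; x[21] = 45; x[22] = 33; x[23] = 20; x[24] = 53; x[25] = 15; x[26] = 10; x[27] = 25; x[28] = 35; x[29] = 2; x[30] = 37; x[31] = 39; x[32] = 18; x[33] = 57; x[34] = 17; x[35] = 16; x[36] = 33; x[37] = 49; x[38] = 24; x[39] = 15; x[40] = 39; x[41] = 54; x[42] = 35; x[43] = 31.
Since (x[42], x[43]) = (x[0], x[1]) = (35, 31) (two consecutive terms determine the rest), the sequence is periodic with period 42.
(10881 - 0) mod 42 = 3, so x[10881] = x[3] = 39.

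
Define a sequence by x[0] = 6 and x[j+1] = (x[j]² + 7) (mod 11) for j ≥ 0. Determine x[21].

x[0] = 6; x[1] = 10; x[2] = 8; x[3] = 5; x[4] = 10.
Since x[4] = x[1] = 10, the sequence is eventually periodic: after a pre-period of length 1 it cycles with period 3.
For j ≥ 1, x[j] depends only on (j - 1) mod 3. (21 - 1) mod 3 = 2, so x[21] = x[3] = 5.

5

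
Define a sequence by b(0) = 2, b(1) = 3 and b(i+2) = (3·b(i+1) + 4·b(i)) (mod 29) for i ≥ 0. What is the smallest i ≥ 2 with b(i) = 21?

12

Computing terms: b(0) = 2; b(1) = 3; b(2) = 17; b(3) = 5; b(4) = 25; b(5) = 8; b(6) = 8; b(7) = 27; b(8) = 26; b(9) = 12; b(10) = 24; b(11) = 4; b(12) = 21; b(13) = 21; b(14) = 2; b(15) = 3.
Since (b(14), b(15)) = (b(0), b(1)) = (2, 3) (two consecutive terms determine the rest), the sequence is periodic with period 14.
The value 21 first appears (with i ≥ 2) at b(12).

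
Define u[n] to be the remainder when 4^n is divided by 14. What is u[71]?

2

u[0] = 1, u[1] = 4, u[2] = 2, u[3] = 8, u[4] = 4.
Since u[4] = u[1] = 4, the sequence is eventually periodic: after a pre-period of length 1 it cycles with period 3.
For n ≥ 1, u[n] depends only on (n - 1) mod 3. (71 - 1) mod 3 = 1, so u[71] = u[2] = 2.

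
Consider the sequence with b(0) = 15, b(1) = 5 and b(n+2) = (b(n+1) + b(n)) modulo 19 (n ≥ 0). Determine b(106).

6

Computing terms: b(0) = 15, b(1) = 5, b(2) = 1, b(3) = 6, b(4) = 7, b(5) = 13, b(6) = 1, b(7) = 14, b(8) = 15, b(9) = 10, b(10) = 6, b(11) = 16, b(12) = 3, b(13) = 0, b(14) = 3, b(15) = 3, b(16) = 6, b(17) = 9, b(18) = 15, b(19) = 5.
Since (b(18), b(19)) = (b(0), b(1)) = (15, 5) (two consecutive terms determine the rest), the sequence is periodic with period 18.
So b(106) = b(0 + ((106-0) mod 18)) = b(16) = 6.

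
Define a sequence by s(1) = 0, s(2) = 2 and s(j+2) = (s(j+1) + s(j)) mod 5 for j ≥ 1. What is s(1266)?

Computing terms: s(1) = 0; s(2) = 2; s(3) = 2; s(4) = 4; s(5) = 1; s(6) = 0; s(7) = 1; s(8) = 1; s(9) = 2; s(10) = 3; s(11) = 0; s(12) = 3; s(13) = 3; s(14) = 1; s(15) = 4; s(16) = 0; s(17) = 4; s(18) = 4; s(19) = 3; s(20) = 2; s(21) = 0; s(22) = 2.
Since (s(21), s(22)) = (s(1), s(2)) = (0, 2) (two consecutive terms determine the rest), the sequence is periodic with period 20.
(1266 - 1) mod 20 = 5, so s(1266) = s(6) = 0.

0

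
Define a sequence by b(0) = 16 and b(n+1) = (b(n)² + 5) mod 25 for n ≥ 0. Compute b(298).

1

Listing terms: b(0) = 16,  b(1) = 11,  b(2) = 1,  b(3) = 6,  b(4) = 16.
Since b(4) = b(0) = 16, the sequence is periodic with period 4.
(298 - 0) mod 4 = 2, so b(298) = b(2) = 1.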